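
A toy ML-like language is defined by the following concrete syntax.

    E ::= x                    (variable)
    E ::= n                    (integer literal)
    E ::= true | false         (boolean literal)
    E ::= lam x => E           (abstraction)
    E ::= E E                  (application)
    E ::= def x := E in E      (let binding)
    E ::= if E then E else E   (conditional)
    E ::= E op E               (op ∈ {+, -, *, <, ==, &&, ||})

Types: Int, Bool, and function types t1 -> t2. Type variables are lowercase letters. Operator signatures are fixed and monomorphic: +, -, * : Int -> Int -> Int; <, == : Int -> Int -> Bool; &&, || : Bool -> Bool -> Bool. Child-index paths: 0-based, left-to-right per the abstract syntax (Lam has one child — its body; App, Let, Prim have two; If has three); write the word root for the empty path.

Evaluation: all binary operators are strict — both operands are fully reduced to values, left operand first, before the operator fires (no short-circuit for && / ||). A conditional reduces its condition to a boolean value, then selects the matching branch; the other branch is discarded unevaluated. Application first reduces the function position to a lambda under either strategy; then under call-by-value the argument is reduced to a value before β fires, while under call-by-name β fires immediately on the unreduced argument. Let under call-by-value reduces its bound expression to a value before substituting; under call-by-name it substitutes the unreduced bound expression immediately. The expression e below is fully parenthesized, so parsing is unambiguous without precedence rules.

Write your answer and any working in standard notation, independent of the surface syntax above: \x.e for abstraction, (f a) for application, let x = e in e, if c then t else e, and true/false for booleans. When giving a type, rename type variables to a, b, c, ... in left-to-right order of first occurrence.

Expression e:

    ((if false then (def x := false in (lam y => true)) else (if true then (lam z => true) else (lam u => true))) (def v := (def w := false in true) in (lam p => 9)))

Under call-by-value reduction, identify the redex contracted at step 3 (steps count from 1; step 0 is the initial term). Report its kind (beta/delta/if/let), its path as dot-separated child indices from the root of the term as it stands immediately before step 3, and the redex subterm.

Working:
step 0: ((if false then (let x = false in (\y.true)) else (if true then (\z.true) else (\u.true))) (let v = (let w = false in true) in (\p.9)))
step 1: [if@0] ((if true then (\z.true) else (\u.true)) (let v = (let w = false in true) in (\p.9)))
step 2: [if@0] ((\z.true) (let v = (let w = false in true) in (\p.9)))
step 3: [let@1.0] ((\z.true) (let v = true in (\p.9)))

Answer: let at 1.0 : (let w = false in true)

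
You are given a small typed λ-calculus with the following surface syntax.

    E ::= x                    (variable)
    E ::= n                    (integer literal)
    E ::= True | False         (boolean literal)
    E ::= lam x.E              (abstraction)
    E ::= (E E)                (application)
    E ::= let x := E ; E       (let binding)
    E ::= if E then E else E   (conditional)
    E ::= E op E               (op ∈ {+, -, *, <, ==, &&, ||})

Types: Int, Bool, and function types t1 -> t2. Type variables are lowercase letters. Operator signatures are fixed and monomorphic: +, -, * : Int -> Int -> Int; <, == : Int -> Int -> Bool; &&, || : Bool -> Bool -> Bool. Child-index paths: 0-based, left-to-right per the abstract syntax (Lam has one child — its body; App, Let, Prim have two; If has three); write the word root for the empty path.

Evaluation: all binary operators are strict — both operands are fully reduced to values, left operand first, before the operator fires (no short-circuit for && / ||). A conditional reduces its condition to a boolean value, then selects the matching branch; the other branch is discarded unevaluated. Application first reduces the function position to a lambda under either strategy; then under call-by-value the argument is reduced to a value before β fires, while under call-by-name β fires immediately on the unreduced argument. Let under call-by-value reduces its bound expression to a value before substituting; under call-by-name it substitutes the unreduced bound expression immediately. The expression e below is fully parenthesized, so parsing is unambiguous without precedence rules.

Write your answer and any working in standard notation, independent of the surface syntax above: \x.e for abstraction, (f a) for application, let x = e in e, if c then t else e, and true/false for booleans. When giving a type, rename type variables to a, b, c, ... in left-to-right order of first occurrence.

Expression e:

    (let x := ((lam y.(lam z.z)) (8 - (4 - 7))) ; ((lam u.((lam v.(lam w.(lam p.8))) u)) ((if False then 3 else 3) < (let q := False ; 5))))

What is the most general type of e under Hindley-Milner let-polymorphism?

Working:
z : b
\z._ : b -> b
\y._ : a -> b -> b
  unify Int ~ Int
  unify Int ~ Int
  unify Int ~ Int
  unify Int ~ Int
  unify a -> b -> b ~ Int -> c
  unify a ~ Int
  unify b -> b ~ c
_ _ : b -> b
let x : forall. b -> b
\p._ : g -> Int
\w._ : f -> g -> Int
\v._ : e -> f -> g -> Int
u : d
  unify e -> f -> g -> Int ~ d -> h
  unify e ~ d
  unify f -> g -> Int ~ h
_ _ : f -> g -> Int
\u._ : d -> f -> g -> Int
  unify Bool ~ Bool
  unify Int ~ Int
  unify Int ~ Int
let q : Bool
  unify Int ~ Int
  unify d -> f -> g -> Int ~ Bool -> i
  unify d ~ Bool
  unify f -> g -> Int ~ i
_ _ : f -> g -> Int

Answer: a -> b -> Int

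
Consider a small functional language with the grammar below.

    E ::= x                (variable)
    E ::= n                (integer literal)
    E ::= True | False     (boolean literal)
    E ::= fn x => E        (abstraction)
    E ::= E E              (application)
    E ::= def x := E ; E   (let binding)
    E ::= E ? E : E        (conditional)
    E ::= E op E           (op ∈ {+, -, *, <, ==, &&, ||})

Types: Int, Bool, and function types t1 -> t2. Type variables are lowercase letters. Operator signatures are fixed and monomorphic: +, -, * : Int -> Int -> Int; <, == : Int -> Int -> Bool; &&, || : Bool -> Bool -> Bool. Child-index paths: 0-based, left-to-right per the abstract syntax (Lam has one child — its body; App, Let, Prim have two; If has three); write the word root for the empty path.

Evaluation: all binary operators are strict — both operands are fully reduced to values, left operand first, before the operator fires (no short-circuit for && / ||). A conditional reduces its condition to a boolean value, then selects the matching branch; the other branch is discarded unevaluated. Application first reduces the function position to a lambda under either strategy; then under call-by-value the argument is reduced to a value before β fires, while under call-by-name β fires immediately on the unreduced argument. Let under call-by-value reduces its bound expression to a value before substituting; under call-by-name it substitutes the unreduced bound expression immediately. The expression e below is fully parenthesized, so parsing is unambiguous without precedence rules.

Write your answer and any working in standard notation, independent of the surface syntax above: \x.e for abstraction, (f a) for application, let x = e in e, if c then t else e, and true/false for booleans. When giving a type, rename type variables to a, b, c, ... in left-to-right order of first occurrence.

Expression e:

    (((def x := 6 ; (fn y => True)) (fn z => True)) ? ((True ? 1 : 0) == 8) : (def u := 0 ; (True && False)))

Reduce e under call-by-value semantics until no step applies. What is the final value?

Trace:
step 0: (if ((let x = 6 in (\y.true)) (\z.true)) then ((if true then 1 else 0) == 8) else (let u = 0 in (true && false)))
step 1: [let@0.0] (if ((\y.true) (\z.true)) then ((if true then 1 else 0) == 8) else (let u = 0 in (true && false)))
step 2: [beta@0] (if true then ((if true then 1 else 0) == 8) else (let u = 0 in (true && false)))
step 3: [if@root] ((if true then 1 else 0) == 8)
step 4: [if@0] (1 == 8)
step 5: [delta@root] false

Answer: false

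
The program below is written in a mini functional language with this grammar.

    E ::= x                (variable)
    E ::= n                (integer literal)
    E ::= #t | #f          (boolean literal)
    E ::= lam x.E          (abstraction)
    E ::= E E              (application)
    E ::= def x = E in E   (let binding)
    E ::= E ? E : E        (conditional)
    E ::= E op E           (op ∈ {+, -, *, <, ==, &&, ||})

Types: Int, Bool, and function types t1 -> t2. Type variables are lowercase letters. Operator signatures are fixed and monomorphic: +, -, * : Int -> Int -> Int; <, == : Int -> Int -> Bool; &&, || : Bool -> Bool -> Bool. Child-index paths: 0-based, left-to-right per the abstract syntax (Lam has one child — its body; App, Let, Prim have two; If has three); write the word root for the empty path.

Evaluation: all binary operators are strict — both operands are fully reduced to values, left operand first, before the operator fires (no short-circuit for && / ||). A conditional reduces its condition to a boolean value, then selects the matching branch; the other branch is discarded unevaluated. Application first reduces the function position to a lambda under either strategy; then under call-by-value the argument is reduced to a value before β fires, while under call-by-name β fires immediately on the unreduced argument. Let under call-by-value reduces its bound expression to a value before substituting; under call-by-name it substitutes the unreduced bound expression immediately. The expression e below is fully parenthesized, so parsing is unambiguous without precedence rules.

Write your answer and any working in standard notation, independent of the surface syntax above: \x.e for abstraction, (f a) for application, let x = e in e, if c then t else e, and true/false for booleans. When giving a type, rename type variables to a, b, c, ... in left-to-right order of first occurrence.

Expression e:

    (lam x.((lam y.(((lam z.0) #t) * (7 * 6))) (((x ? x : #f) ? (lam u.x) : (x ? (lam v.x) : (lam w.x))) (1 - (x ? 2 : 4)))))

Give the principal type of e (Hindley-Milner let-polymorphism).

Trace:
\z._ : c -> Int
  unify c -> Int ~ Bool -> d
  unify c ~ Bool
  unify Int ~ d
_ _ : Int
  unify Int ~ Int
  unify Int ~ Int
  unify Int ~ Int
  unify Int ~ Int
\y._ : b -> Int
x : a
  unify a ~ Bool
x : Bool
  unify Bool ~ Bool
  unify Bool ~ Bool
x : Bool
\u._ : e -> Bool
x : Bool
  unify Bool ~ Bool
x : Bool
\v._ : f -> Bool
x : Bool
\w._ : g -> Bool
  unify f -> Bool ~ g -> Bool
  unify f ~ g
  unify Bool ~ Bool
  unify e -> Bool ~ g -> Bool
  unify e ~ g
  unify Bool ~ Bool
  unify Int ~ Int
x : Bool
  unify Bool ~ Bool
  unify Int ~ Int
  unify Int ~ Int
  unify g -> Bool ~ Int -> h
  unify g ~ Int
  unify Bool ~ h
_ _ : Bool
  unify b -> Int ~ Bool -> i
  unify b ~ Bool
  unify Int ~ i
_ _ : Int
\x._ : Bool -> Int

Answer: Bool -> Int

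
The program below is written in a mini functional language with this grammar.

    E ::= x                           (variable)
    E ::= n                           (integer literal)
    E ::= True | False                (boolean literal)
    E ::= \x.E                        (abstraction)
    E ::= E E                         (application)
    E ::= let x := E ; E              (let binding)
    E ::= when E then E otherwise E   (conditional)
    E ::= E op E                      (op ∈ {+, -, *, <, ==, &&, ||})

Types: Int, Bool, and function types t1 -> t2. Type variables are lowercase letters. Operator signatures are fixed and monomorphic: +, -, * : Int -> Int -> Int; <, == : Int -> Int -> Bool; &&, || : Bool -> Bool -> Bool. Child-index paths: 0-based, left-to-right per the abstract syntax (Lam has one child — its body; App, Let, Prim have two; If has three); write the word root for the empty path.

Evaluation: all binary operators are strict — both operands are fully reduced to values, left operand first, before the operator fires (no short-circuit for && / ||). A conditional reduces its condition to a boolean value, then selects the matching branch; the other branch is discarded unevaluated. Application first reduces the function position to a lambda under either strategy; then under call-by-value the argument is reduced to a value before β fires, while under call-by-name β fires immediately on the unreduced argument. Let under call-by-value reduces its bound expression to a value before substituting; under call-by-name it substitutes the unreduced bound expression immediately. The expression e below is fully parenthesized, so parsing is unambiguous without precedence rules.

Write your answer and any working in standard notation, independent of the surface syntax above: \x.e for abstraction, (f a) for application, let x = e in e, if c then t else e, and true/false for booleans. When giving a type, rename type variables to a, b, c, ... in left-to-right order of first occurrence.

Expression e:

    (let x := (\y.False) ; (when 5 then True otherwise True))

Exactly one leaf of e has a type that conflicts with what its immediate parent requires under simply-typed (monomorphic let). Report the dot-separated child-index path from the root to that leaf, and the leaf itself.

Trace:
\y._ : a -> Bool
let x : a -> Bool
  unify Int ~ Bool
  FAIL: mismatch Int ~ Bool

Answer: 1.0 : 5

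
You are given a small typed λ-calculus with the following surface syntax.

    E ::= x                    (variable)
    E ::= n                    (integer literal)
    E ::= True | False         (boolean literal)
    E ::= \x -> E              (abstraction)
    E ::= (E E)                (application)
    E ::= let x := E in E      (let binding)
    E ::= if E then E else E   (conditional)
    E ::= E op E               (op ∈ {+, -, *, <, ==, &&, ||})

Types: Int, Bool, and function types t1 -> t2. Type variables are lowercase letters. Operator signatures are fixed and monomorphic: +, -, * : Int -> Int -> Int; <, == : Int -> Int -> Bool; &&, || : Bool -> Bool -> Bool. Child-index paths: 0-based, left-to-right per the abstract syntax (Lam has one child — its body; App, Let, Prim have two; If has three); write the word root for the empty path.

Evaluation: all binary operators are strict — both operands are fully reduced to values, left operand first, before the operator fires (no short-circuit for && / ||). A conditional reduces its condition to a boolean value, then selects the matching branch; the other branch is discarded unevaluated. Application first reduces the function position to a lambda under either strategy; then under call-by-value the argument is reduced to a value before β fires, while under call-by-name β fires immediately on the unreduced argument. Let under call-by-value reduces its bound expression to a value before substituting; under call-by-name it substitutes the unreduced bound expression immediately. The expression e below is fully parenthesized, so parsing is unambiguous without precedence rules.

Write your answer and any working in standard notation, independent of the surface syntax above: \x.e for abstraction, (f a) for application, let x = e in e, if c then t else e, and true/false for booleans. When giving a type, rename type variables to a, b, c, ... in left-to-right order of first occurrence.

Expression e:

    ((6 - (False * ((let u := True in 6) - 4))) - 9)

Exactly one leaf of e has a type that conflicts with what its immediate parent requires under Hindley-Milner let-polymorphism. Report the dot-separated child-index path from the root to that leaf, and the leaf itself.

Trace:
  unify Int ~ Int
  unify Bool ~ Int
  FAIL: mismatch Bool ~ Int

Answer: 0.1.0 : false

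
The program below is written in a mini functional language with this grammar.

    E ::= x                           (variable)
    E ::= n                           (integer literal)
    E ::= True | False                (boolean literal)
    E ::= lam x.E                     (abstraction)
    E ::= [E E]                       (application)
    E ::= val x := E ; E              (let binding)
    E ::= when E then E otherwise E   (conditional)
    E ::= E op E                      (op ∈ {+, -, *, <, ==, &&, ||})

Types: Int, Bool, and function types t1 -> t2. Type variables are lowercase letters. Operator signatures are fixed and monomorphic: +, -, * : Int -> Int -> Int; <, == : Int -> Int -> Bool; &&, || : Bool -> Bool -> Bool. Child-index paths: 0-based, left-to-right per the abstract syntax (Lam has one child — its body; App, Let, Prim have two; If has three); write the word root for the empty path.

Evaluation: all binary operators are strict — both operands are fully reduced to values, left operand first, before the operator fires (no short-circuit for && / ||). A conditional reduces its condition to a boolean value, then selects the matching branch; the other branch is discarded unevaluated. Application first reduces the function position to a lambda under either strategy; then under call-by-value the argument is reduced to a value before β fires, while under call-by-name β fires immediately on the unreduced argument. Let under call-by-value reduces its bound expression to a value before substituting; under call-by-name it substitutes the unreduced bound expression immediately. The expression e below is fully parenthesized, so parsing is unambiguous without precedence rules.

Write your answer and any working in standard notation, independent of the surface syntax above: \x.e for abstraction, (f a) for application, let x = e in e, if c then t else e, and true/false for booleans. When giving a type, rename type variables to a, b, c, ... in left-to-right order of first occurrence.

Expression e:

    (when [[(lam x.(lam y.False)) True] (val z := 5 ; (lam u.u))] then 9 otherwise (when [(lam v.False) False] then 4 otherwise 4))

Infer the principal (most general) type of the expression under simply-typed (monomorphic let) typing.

Working:
\y._ : b -> Bool
\x._ : a -> b -> Bool
  unify a -> b -> Bool ~ Bool -> c
  unify a ~ Bool
  unify b -> Bool ~ c
_ _ : b -> Bool
let z : Int
u : d
\u._ : d -> d
  unify b -> Bool ~ (d -> d) -> e
  unify b ~ d -> d
  unify Bool ~ e
_ _ : Bool
  unify Bool ~ Bool
\v._ : f -> Bool
  unify f -> Bool ~ Bool -> g
  unify f ~ Bool
  unify Bool ~ g
_ _ : Bool
  unify Bool ~ Bool
  unify Int ~ Int
  unify Int ~ Int

Answer: Int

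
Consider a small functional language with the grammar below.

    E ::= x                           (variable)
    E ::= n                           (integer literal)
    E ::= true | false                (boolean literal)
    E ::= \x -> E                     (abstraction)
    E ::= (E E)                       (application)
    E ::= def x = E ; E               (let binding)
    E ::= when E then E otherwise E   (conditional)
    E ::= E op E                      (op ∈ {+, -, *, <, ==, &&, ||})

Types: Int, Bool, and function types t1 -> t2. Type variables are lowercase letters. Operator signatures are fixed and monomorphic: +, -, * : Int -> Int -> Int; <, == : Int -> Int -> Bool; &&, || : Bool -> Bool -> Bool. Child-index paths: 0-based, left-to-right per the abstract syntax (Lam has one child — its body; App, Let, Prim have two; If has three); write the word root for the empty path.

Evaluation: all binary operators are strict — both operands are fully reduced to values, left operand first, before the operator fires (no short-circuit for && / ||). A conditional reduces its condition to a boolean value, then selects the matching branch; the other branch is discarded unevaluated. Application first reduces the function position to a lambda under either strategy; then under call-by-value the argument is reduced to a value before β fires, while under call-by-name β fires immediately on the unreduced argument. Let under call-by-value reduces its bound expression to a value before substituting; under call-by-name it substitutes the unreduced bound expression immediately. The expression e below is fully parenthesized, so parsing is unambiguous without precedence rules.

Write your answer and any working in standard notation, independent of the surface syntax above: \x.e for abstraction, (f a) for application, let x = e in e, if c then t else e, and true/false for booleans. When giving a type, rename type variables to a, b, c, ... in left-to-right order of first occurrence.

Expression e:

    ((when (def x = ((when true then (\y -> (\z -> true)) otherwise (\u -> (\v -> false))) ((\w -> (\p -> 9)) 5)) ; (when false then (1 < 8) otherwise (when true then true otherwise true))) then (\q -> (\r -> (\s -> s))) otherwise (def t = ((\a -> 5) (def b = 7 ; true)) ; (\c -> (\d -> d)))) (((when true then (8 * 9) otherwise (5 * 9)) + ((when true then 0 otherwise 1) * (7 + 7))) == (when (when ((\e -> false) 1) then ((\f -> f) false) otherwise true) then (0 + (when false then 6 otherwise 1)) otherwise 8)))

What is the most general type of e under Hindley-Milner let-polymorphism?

Answer: (a -> a) -> a -> a

Working:
  unify Bool ~ Bool
\z._ : b -> Bool
\y._ : a -> b -> Bool
\v._ : d -> Bool
\u._ : c -> d -> Bool
  unify a -> b -> Bool ~ c -> d -> Bool
  unify a ~ c
  unify b -> Bool ~ d -> Bool
  unify b ~ d
  unify Bool ~ Bool
\p._ : f -> Int
\w._ : e -> f -> Int
  unify e -> f -> Int ~ Int -> g
  unify e ~ Int
  unify f -> Int ~ g
_ _ : f -> Int
  unify c -> d -> Bool ~ (f -> Int) -> h
  unify c ~ f -> Int
  unify d -> Bool ~ h
_ _ : d -> Bool
let x : forall. d -> Bool
  unify Bool ~ Bool
  unify Int ~ Int
  unify Int ~ Int
  unify Bool ~ Bool
  unify Bool ~ Bool
  unify Bool ~ Bool
  unify Bool ~ Bool
s : k
\s._ : k -> k
\r._ : j -> k -> k
\q._ : i -> j -> k -> k
\a._ : l -> Int
let b : Int
  unify l -> Int ~ Bool -> m
  unify l ~ Bool
  unify Int ~ m
_ _ : Int
let t : Int
d : o
\d._ : o -> o
\c._ : n -> o -> o
  unify i -> j -> k -> k ~ n -> o -> o
  unify i ~ n
  unify j -> k -> k ~ o -> o
  unify j ~ o
  unify k -> k ~ o
  unify Bool ~ Bool
  unify Int ~ Int
  unify Int ~ Int
  unify Int ~ Int
  unify Int ~ Int
  unify Int ~ Int
  unify Int ~ Int
  unify Bool ~ Bool
  unify Int ~ Int
  unify Int ~ Int
  unify Int ~ Int
  unify Int ~ Int
  unify Int ~ Int
  unify Int ~ Int
  unify Int ~ Int
\e._ : p -> Bool
  unify p -> Bool ~ Int -> q
  unify p ~ Int
  unify Bool ~ q
_ _ : Bool
  unify Bool ~ Bool
f : r
\f._ : r -> r
  unify r -> r ~ Bool -> s
  unify r ~ Bool
  unify Bool ~ s
_ _ : Bool
  unify Bool ~ Bool
  unify Bool ~ Bool
  unify Int ~ Int
  unify Bool ~ Bool
  unify Int ~ Int
  unify Int ~ Int
  unify Int ~ Int
  unify Int ~ Int
  unify n -> (k -> k) -> k -> k ~ Bool -> t
  unify n ~ Bool
  unify (k -> k) -> k -> k ~ t
_ _ : (k -> k) -> k -> k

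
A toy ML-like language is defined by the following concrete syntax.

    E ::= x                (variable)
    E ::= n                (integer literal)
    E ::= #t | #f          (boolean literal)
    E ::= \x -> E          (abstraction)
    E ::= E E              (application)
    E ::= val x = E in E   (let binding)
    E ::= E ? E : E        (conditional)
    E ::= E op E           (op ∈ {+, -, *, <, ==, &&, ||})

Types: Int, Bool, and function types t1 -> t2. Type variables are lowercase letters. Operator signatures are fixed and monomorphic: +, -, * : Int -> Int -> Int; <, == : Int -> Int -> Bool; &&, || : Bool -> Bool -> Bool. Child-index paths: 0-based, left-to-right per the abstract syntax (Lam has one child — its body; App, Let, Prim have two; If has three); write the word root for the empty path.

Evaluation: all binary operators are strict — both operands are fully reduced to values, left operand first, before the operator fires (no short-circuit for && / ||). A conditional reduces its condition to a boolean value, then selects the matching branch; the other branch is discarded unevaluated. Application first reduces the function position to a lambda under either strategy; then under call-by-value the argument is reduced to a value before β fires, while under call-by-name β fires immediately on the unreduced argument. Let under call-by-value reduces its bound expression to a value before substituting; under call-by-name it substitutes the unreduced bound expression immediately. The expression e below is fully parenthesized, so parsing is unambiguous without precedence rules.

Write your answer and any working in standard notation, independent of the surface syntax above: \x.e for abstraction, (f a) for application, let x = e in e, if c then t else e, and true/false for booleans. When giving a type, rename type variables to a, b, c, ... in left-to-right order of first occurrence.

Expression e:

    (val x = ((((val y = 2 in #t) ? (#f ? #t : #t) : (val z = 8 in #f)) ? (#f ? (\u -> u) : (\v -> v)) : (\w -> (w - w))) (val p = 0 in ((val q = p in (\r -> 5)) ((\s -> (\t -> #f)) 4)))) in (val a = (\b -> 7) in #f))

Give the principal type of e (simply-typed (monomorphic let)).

Answer: Bool

Trace:
let y : Int
  unify Bool ~ Bool
  unify Bool ~ Bool
  unify Bool ~ Bool
let z : Int
  unify Bool ~ Bool
  unify Bool ~ Bool
  unify Bool ~ Bool
u : a
\u._ : a -> a
v : b
\v._ : b -> b
  unify a -> a ~ b -> b
  unify a ~ b
  unify b ~ b
w : c
  unify c ~ Int
w : Int
  unify Int ~ Int
\w._ : Int -> Int
  unify b -> b ~ Int -> Int
  unify b ~ Int
  unify Int ~ Int
let p : Int
p : Int
let q : Int
\r._ : d -> Int
\t._ : f -> Bool
\s._ : e -> f -> Bool
  unify e -> f -> Bool ~ Int -> g
  unify e ~ Int
  unify f -> Bool ~ g
_ _ : f -> Bool
  unify d -> Int ~ (f -> Bool) -> h
  unify d ~ f -> Bool
  unify Int ~ h
_ _ : Int
  unify Int -> Int ~ Int -> i
  unify Int ~ Int
  unify Int ~ i
_ _ : Int
let x : Int
\b._ : j -> Int
let a : j -> Int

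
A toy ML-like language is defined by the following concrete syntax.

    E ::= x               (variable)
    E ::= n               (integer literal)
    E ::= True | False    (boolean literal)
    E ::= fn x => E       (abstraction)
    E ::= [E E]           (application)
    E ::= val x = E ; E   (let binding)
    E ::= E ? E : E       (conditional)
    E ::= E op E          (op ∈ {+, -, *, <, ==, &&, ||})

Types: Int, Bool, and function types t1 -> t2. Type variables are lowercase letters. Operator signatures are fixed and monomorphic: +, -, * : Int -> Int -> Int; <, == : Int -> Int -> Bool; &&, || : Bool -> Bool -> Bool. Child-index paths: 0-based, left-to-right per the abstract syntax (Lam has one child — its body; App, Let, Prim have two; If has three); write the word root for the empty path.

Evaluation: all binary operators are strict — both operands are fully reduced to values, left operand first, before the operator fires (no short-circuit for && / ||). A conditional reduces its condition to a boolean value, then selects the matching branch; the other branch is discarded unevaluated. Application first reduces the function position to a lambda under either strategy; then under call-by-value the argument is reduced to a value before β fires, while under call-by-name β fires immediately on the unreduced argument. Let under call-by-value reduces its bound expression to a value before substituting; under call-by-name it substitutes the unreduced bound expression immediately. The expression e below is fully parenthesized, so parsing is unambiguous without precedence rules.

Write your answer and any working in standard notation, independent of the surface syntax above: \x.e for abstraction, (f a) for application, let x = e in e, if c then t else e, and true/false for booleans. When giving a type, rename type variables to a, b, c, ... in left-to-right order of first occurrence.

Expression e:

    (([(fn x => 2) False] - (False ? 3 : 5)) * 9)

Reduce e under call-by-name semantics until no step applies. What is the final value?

Answer: -27

Trace:
step 0: ((((\x.2) false) - (if false then 3 else 5)) * 9)
step 1: [beta@0.0] ((2 - (if false then 3 else 5)) * 9)
step 2: [if@0.1] ((2 - 5) * 9)
step 3: [delta@0] (-3 * 9)
step 4: [delta@root] -27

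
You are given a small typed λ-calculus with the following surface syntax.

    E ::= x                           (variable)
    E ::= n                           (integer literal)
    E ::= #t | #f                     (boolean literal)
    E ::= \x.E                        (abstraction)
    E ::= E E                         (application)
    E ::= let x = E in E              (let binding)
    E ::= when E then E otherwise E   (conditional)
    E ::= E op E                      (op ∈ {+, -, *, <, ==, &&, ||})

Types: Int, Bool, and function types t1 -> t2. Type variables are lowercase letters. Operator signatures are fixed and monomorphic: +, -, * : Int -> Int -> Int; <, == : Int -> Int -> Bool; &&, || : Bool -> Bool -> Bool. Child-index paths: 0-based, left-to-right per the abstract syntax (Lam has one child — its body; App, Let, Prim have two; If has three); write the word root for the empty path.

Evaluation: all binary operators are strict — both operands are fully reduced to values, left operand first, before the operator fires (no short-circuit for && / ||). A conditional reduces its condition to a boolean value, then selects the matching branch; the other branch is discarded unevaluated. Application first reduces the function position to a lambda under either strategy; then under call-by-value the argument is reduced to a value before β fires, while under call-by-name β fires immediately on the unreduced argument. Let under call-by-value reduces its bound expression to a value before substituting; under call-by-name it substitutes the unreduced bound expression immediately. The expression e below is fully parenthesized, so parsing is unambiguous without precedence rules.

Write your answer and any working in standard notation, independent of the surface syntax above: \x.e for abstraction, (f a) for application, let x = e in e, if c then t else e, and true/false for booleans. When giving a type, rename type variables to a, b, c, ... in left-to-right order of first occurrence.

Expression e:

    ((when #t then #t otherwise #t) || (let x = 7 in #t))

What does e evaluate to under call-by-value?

Answer: true

Derivation:
step 0: ((if true then true else true) || (let x = 7 in true))
step 1: [if@0] (true || (let x = 7 in true))
step 2: [let@1] (true || true)
step 3: [delta@root] true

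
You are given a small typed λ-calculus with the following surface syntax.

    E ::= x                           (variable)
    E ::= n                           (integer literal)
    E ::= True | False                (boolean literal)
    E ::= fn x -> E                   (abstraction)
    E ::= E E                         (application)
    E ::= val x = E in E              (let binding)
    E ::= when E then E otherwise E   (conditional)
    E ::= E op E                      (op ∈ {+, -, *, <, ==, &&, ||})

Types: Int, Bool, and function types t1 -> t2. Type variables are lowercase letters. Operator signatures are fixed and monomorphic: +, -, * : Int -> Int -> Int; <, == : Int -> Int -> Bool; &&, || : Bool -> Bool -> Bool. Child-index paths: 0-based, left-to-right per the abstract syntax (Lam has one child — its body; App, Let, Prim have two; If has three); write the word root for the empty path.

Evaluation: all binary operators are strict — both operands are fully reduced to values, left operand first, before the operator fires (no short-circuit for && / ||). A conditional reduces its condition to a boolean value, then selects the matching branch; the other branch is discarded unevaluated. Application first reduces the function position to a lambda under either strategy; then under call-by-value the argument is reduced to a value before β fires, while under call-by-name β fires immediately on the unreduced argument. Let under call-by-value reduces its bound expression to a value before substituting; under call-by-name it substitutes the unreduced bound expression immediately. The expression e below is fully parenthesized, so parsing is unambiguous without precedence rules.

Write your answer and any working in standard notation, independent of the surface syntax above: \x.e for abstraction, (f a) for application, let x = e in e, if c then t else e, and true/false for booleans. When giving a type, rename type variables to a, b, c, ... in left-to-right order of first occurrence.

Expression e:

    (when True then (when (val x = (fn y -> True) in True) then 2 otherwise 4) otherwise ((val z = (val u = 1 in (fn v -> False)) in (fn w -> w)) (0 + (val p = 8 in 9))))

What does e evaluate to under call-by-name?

Trace:
step 0: (if true then (if (let x = (\y.true) in true) then 2 else 4) else ((let z = (let u = 1 in (\v.false)) in (\w.w)) (0 + (let p = 8 in 9))))
step 1: [if@root] (if (let x = (\y.true) in true) then 2 else 4)
step 2: [let@0] (if true then 2 else 4)
step 3: [if@root] 2

Answer: 2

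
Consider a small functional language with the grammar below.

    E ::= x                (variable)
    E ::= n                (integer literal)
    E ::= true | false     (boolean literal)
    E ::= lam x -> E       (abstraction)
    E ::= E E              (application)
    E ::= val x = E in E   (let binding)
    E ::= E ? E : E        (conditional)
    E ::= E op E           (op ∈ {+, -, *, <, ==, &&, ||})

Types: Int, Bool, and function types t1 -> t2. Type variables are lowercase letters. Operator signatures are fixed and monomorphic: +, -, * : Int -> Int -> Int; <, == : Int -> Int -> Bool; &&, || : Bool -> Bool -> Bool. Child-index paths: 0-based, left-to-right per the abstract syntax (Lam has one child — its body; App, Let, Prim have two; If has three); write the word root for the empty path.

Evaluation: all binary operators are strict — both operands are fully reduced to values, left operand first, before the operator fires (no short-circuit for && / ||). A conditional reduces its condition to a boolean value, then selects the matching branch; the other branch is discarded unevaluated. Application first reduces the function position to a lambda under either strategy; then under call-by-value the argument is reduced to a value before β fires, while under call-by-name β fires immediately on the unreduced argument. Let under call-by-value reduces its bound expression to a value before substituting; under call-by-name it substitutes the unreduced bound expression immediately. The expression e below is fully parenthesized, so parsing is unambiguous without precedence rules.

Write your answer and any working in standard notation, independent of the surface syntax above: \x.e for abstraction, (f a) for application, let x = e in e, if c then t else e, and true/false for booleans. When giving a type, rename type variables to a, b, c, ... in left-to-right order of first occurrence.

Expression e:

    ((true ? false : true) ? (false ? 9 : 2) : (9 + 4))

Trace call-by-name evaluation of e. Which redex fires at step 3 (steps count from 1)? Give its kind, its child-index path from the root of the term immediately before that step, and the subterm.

Answer: delta at root : (9 + 4)

Working:
step 0: (if (if true then false else true) then (if false then 9 else 2) else (9 + 4))
step 1: [if@0] (if false then (if false then 9 else 2) else (9 + 4))
step 2: [if@root] (9 + 4)
step 3: [delta@root] 13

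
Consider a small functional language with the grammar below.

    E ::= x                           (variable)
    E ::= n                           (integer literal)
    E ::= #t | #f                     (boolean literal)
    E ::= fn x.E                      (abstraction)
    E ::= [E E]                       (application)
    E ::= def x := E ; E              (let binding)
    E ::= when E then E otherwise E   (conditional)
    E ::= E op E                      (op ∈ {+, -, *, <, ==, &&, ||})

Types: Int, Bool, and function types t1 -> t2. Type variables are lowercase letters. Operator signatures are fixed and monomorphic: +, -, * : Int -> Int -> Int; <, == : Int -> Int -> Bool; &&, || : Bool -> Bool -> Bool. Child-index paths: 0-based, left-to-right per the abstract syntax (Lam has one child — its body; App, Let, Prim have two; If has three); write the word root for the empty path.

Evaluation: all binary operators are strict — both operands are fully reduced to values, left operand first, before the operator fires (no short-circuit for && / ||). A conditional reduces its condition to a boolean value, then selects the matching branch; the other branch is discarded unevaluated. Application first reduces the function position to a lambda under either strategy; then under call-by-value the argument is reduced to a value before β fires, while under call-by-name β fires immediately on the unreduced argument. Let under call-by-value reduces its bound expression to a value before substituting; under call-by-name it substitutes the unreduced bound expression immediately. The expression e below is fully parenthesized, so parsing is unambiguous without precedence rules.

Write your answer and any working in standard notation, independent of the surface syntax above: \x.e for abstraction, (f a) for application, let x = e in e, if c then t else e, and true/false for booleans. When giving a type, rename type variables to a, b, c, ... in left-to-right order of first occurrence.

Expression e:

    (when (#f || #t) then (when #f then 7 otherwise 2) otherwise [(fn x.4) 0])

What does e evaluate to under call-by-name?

Answer: 2

Trace:
step 0: (if (false || true) then (if false then 7 else 2) else ((\x.4) 0))
step 1: [delta@0] (if true then (if false then 7 else 2) else ((\x.4) 0))
step 2: [if@root] (if false then 7 else 2)
step 3: [if@root] 2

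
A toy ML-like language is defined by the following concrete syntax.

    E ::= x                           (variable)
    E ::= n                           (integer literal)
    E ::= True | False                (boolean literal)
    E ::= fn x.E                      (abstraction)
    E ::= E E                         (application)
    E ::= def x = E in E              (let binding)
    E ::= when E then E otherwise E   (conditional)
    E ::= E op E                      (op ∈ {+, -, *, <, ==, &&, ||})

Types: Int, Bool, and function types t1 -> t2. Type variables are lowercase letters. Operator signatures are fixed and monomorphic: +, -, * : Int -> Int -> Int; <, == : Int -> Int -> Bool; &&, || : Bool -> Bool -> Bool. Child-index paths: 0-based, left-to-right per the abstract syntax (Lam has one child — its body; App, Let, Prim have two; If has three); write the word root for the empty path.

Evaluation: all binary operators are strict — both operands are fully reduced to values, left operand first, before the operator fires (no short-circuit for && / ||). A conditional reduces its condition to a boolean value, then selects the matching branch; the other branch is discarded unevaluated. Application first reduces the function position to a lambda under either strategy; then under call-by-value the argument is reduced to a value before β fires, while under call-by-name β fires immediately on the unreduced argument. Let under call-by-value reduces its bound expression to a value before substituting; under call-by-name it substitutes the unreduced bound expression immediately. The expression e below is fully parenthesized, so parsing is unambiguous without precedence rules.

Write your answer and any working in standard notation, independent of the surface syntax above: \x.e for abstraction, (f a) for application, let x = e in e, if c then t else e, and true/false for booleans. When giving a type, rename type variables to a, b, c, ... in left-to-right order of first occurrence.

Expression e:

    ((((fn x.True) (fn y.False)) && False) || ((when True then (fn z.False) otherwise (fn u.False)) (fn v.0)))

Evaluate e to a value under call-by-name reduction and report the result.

Answer: false

Derivation:
step 0: ((((\x.true) (\y.false)) && false) || ((if true then (\z.false) else (\u.false)) (\v.0)))
step 1: [beta@0.0] ((true && false) || ((if true then (\z.false) else (\u.false)) (\v.0)))
step 2: [delta@0] (false || ((if true then (\z.false) else (\u.false)) (\v.0)))
step 3: [if@1.0] (false || ((\z.false) (\v.0)))
step 4: [beta@1] (false || false)
step 5: [delta@root] false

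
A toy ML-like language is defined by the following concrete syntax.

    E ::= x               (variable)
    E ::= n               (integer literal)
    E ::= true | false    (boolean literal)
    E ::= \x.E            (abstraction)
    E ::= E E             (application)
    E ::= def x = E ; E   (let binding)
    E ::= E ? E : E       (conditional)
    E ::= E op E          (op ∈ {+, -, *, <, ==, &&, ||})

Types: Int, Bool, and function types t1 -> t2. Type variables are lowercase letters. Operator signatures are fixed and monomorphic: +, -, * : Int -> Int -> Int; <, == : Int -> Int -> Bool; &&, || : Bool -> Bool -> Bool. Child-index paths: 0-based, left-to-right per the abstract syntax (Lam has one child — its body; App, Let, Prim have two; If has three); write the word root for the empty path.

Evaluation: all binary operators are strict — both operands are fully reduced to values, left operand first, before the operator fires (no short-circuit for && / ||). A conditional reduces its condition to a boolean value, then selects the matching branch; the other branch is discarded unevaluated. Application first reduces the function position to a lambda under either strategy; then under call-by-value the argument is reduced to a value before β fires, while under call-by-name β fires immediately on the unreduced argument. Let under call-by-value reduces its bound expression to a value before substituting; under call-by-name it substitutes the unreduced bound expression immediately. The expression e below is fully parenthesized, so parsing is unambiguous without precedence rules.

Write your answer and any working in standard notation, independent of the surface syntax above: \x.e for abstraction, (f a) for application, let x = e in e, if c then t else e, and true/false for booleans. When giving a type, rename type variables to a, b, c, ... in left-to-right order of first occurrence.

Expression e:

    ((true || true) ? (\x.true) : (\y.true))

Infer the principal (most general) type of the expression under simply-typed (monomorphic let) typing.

Answer: a -> Bool

Derivation:
  unify Bool ~ Bool
  unify Bool ~ Bool
  unify Bool ~ Bool
\x._ : a -> Bool
\y._ : b -> Bool
  unify a -> Bool ~ b -> Bool
  unify a ~ b
  unify Bool ~ Bool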